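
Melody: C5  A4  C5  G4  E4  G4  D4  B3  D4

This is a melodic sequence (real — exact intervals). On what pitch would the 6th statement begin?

B2

Unit = 3 notes; the statements start on C5, G4, D4, moving down a 4th each time.
Continuing: A3 → E3 → B2. Statement 6 starts on B2.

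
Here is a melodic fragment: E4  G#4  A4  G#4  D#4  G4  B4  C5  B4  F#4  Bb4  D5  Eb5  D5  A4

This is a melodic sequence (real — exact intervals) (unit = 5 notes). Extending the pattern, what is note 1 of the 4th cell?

Db5

With 5-note cells, note 1 of each statement runs E4, G4, Bb4.
One more up a 3rd gives Db5.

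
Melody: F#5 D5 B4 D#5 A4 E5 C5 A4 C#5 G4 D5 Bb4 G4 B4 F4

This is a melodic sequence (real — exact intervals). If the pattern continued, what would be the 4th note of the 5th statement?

G4

The unit is 5 notes. Position-4 pitches of the 3 shown cells: D#5, C#5, B4.
Carrying that down a 2nd forward: A4 → G4.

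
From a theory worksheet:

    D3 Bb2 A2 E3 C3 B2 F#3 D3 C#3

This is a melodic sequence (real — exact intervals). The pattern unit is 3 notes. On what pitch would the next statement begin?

G#3

The 3-note cells begin on D3, E3, F#3 — each up a 2nd from the last.
One more step up a 2nd gives G#3.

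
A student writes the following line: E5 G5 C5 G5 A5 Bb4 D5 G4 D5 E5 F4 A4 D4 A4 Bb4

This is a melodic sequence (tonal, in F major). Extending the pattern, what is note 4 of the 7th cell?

With 5-note cells, note 4 of each statement runs G5, D5, A4.
Extending down a 4th: E4 → Bb3 → F3 → C3.

C3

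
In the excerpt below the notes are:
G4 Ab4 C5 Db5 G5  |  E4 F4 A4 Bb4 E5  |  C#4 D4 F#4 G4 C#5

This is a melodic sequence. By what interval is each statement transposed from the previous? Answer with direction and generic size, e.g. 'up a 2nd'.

Unit = 5 notes; the statements start on G4, E4, C#4, moving down a 3rd each time.
From G4 to E4: down a 3rd.

down a 3rd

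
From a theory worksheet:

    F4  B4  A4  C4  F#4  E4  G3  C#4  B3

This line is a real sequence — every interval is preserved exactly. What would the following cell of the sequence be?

Unit = 3 notes; the statements start on F4, C4, G3, moving down a 4th each time.
Statement 4 starts on D3 and keeps the same exact contour: D3 G#3 F#3.

D3 G#3 F#3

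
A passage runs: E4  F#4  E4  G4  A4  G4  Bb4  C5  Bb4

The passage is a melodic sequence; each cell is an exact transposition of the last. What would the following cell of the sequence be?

The 3-note cells begin on E4, G4, Bb4 — each up a 3rd from the last.
So cell 4 is Db5 Eb5 Db5.

Db5 Eb5 Db5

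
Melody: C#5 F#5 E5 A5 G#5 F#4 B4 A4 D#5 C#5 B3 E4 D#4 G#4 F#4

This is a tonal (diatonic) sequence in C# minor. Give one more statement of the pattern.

Taking 5-note groups, the heads are C#5, F#4, B3: the pattern moves down a 5th.
So cell 4 is E3 A3 G#3 C#4 B3.

E3 A3 G#3 C#4 B3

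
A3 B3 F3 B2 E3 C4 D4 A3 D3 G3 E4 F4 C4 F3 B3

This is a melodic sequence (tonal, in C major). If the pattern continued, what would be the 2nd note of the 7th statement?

G5

With 5-note cells, note 2 of each statement runs B3, D4, F4.
Extending up a 3rd: A4 → C5 → E5 → G5.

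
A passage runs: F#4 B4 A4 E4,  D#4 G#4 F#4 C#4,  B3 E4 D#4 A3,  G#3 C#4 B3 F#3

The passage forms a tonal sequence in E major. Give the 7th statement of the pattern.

With a 4-note motive the entries are F#4, D#4, B3, G#3, each down a 3rd from the previous.
Continuing the starts: E3 → C#3 → A2.
From A2 the diatonic shape gives A2 D#3 C#3 G#2.

A2 D#3 C#3 G#2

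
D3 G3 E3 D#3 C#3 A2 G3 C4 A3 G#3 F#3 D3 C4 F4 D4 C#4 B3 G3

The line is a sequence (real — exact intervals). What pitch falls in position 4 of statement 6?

E5

With 6-note cells, note 4 of each statement runs D#3, G#3, C#4.
Each moves up a 4th. Continuing: F#4 → B4 → E5.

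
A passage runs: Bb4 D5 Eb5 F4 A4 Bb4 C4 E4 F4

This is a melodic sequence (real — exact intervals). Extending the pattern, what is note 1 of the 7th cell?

E2

The unit is 3 notes. Position-1 pitches of the 3 shown cells: Bb4, F4, C4.
Carrying that down a 4th forward: G3 → D3 → A2 → E2.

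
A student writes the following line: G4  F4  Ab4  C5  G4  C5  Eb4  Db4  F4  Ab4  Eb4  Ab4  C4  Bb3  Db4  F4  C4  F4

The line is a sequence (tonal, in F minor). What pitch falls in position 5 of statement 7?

With 6-note cells, note 5 of each statement runs G4, Eb4, C4.
Carrying that down a 3rd forward: Ab3 → F3 → Db3 → Bb2.

Bb2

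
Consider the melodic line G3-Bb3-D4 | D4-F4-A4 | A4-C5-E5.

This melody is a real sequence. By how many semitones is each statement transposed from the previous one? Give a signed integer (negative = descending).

With a 3-note motive the entries are G3, D4, A4, each up a 5th from the previous.
G3 to D4 spans +7 semitones.

7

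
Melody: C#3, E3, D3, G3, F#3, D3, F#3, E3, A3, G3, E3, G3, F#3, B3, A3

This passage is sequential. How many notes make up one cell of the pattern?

15 notes total. Splitting into 3 groups of 5:
C#3 E3 D3 G3 F#3 | D3 F#3 E3 A3 G3 | E3 G3 F#3 B3 A3
Each cell is the previous one up a 2nd — so the unit is 5 notes.

5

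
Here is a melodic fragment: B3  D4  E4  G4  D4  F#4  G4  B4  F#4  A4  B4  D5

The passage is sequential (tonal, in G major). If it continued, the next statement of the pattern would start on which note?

Unit = 4 notes; the statements start on B3, D4, F#4, moving up a 3rd each time.
One more step up a 3rd gives A4.

A4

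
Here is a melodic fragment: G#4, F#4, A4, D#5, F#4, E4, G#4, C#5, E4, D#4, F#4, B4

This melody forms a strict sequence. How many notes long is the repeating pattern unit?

4

12 notes total. Splitting into 3 groups of 4:
G#4 F#4 A4 D#5 | F#4 E4 G#4 C#5 | E4 D#4 F#4 B4
That's a consistent down a 2nd shift per cell, and no other grouping gives one.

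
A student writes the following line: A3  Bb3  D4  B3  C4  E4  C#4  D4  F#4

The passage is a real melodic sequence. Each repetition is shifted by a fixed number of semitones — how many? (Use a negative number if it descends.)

2

Taking 3-note groups, the heads are A3, B3, C#4: the pattern moves up a 2nd.
Counting half-steps from A3 to B3: 2.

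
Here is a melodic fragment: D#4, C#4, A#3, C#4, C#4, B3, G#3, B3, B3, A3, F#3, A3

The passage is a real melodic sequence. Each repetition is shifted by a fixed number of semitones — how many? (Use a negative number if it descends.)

The 4-note cells begin on D#4, C#4, B3 — each down a 2nd from the last.
D#4 to C#4 spans -2 semitones.

-2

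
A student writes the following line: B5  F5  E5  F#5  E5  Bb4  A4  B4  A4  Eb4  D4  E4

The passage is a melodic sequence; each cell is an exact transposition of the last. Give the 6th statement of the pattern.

Unit = 4 notes; the statements start on B5, E5, A4, moving down a 5th each time.
Carrying on: D4 → G3 → C3.
From C3 the exact shape gives C3 Gb2 F2 G2.

C3 Gb2 F2 G2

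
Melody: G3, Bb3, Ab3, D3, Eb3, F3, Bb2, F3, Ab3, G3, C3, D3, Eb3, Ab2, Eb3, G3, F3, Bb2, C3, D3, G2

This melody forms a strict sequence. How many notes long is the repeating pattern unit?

21 notes total. Splitting into 3 groups of 7:
G3 Bb3 Ab3 D3 Eb3 F3 Bb2 | F3 Ab3 G3 C3 D3 Eb3 Ab2 | Eb3 G3 F3 Bb2 C3 D3 G2
Each cell is the previous one down a 2nd — so the unit is 7 notes.

7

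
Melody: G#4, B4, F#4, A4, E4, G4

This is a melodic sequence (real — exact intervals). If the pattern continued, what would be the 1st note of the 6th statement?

Bb3

With 2-note cells, note 1 of each statement runs G#4, F#4, E4.
Carrying that down a 2nd forward: D4 → C4 → Bb3.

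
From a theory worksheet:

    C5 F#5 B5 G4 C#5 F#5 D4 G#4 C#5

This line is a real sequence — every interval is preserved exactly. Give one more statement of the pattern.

The 3-note cells begin on C5, G4, D4 — each down a 4th from the last.
So cell 4 is A3 D#4 G#4.

A3 D#4 G#4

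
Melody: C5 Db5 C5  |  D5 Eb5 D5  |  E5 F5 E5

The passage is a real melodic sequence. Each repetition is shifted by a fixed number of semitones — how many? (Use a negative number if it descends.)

With a 3-note motive the entries are C5, D5, E5, each up a 2nd from the previous.
C5 to D5 spans +2 semitones.

2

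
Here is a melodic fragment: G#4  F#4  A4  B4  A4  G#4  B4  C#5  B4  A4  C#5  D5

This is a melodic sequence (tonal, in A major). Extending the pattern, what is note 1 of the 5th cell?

D5

Grouping in 4s, the 1st note of each cell is G#4, A4, B4.
Each moves up a 2nd. Continuing: C#5 → D5.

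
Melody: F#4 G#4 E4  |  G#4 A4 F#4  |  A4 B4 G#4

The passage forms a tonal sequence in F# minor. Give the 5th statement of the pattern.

C#5 D5 B4

With a 3-note motive the entries are F#4, G#4, A4, each up a 2nd from the previous.
Carrying on: B4 → C#5.
From C#5 the diatonic shape gives C#5 D5 B4.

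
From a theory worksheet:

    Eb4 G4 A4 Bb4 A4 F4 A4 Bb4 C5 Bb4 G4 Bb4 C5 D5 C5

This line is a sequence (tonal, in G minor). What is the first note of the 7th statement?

D5

Unit = 5 notes; the statements start on Eb4, F4, G4, moving up a 2nd each time.
Continuing: A4 → Bb4 → C5 → D5. Statement 7 starts on D5.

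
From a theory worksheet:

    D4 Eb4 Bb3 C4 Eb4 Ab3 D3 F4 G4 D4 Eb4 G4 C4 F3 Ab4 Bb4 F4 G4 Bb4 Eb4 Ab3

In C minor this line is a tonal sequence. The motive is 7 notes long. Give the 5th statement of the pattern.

Eb5 F5 C5 D5 F5 Bb4 Eb4

Unit = 7 notes; the statements start on D4, F4, Ab4, moving up a 3rd each time.
Extending up a 3rd: C5 → Eb5.
Statement 5 starts on Eb5 and keeps the same diatonic contour: Eb5 F5 C5 D5 F5 Bb4 Eb4.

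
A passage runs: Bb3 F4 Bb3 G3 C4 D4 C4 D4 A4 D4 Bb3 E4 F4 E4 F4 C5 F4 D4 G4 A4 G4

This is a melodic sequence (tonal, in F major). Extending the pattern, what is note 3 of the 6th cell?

E5

With 7-note cells, note 3 of each statement runs Bb3, D4, F4.
Extending up a 3rd: A4 → C5 → E5.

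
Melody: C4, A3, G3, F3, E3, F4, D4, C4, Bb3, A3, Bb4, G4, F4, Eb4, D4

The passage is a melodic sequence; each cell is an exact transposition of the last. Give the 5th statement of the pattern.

Ab5 F5 Eb5 Db5 C5

Unit = 5 notes; the statements start on C4, F4, Bb4, moving up a 4th each time.
Extending up a 4th: Eb5 → Ab5.
So cell 5 is Ab5 F5 Eb5 Db5 C5.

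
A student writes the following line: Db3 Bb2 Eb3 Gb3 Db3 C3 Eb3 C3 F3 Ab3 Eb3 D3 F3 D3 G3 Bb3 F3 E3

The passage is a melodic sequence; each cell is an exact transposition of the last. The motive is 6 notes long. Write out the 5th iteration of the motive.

A3 F#3 B3 D4 A3 G#3

Unit = 6 notes; the statements start on Db3, Eb3, F3, moving up a 2nd each time.
Carrying on: G3 → A3.
From A3 the exact shape gives A3 F#3 B3 D4 A3 G#3.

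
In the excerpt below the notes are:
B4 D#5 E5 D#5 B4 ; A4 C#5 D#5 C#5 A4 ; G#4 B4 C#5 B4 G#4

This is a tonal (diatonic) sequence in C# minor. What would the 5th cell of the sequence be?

E4 G#4 A4 G#4 E4

Unit = 5 notes; the statements start on B4, A4, G#4, moving down a 2nd each time.
Continuing the starts: F#4 → E4.
So cell 5 is E4 G#4 A4 G#4 E4.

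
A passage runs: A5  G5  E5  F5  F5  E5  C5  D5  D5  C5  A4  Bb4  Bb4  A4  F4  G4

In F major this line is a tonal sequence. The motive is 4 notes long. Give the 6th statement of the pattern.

E4 D4 Bb3 C4

Taking 4-note groups, the heads are A5, F5, D5, Bb4: the pattern moves down a 3rd.
Carrying on: G4 → E4.
So cell 6 is E4 D4 Bb3 C4.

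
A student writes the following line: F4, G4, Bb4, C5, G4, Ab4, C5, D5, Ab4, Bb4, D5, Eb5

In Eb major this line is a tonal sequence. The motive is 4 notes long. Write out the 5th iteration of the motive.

The 4-note cells begin on F4, G4, Ab4 — each up a 2nd from the last.
Extending up a 2nd: Bb4 → C5.
From C5 the diatonic shape gives C5 D5 F5 G5.

C5 D5 F5 G5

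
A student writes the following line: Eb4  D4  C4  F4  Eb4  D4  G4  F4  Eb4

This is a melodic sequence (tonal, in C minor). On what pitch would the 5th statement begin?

Taking 3-note groups, the heads are Eb4, F4, G4: the pattern moves up a 2nd.
Continuing: Ab4 → Bb4. Statement 5 starts on Bb4.

Bb4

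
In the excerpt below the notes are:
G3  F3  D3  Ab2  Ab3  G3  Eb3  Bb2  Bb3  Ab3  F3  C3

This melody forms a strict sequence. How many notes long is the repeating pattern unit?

4

There are 12 notes; a 4-note unit gives 3 cells:
G3 F3 D3 Ab2 | Ab3 G3 Eb3 Bb2 | Bb3 Ab3 F3 C3
Each cell is the previous one up a 2nd — so the unit is 4 notes.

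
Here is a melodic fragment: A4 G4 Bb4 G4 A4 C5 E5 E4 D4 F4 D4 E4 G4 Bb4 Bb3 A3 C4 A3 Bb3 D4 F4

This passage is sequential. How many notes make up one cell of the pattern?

Try groups of 7 (3 cells in 21 notes):
A4 G4 Bb4 G4 A4 C5 E5 | E4 D4 F4 D4 E4 G4 Bb4 | Bb3 A3 C4 A3 Bb3 D4 F4
Each cell is the previous one down a 4th — so the unit is 7 notes.

7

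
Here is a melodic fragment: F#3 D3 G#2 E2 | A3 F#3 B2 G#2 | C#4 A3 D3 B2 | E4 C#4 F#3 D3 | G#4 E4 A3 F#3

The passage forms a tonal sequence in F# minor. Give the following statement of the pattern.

B4 G#4 C#4 A3

Taking 4-note groups, the heads are F#3, A3, C#4, E4, G#4: the pattern moves up a 3rd.
Statement 6 starts on B4 and keeps the same diatonic contour: B4 G#4 C#4 A3.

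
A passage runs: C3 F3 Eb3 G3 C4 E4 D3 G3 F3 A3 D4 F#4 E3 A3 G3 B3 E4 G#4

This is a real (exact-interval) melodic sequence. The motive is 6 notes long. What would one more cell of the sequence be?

F#3 B3 A3 C#4 F#4 A#4

Unit = 6 notes; the statements start on C3, D3, E3, moving up a 2nd each time.
Statement 4 starts on F#3 and keeps the same exact contour: F#3 B3 A3 C#4 F#4 A#4.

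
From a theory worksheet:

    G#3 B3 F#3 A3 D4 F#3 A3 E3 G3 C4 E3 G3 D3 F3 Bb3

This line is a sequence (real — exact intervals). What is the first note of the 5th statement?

C3

Taking 5-note groups, the heads are G#3, F#3, E3: the pattern moves down a 2nd.
Continuing: D3 → C3. Statement 5 starts on C3.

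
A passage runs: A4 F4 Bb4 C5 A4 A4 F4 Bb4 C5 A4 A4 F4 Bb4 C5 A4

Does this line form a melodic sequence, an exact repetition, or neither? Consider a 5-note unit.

repetition

Each 5-note cell is identical (A4 F4 Bb4 C5 A4), restated at the same pitch.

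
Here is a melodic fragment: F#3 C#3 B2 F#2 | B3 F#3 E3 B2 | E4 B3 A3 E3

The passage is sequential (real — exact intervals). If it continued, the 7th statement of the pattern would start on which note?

C6

The 4-note cells begin on F#3, B3, E4 — each up a 4th from the last.
Continuing: A4 → D5 → G5 → C6. Statement 7 starts on C6.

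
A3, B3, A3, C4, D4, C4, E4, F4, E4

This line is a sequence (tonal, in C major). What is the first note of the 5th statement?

With a 3-note motive the entries are A3, C4, E4, each up a 3rd from the previous.
Extending the heads up a 3rd: G4 → B4.

B4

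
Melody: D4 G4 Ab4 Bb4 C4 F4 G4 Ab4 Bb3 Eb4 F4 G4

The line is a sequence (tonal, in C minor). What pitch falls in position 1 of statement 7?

Eb3

Grouping in 4s, the 1st note of each cell is D4, C4, Bb3.
Extending down a 2nd: Ab3 → G3 → F3 → Eb3.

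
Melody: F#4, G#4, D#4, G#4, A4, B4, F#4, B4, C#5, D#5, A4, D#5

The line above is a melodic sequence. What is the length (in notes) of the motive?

4

Try groups of 4 (3 cells in 12 notes):
F#4 G#4 D#4 G#4 | A4 B4 F#4 B4 | C#5 D#5 A4 D#5
Every group is a transposition up a 3rd of the one before; no shorter unit works.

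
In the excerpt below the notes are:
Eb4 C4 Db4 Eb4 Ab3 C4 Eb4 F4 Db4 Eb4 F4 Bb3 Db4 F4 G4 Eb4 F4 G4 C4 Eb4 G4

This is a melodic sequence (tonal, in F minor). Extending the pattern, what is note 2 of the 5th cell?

G4

Grouping in 7s, the 2nd note of each cell is C4, Db4, Eb4.
Each moves up a 2nd. Continuing: F4 → G4.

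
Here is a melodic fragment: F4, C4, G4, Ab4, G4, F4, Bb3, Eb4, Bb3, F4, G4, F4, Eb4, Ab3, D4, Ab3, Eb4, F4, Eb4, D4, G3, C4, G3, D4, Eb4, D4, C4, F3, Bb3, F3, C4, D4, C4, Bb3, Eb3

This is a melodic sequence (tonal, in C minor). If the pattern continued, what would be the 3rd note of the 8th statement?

G3

The unit is 7 notes. Position-3 pitches of the 5 shown cells: G4, F4, Eb4, D4, C4.
Each moves down a 2nd. Continuing: Bb3 → Ab3 → G3.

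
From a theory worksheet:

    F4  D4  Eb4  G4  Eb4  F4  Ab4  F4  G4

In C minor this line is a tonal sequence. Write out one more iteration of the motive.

Taking 3-note groups, the heads are F4, G4, Ab4: the pattern moves up a 2nd.
From Bb4 the diatonic shape gives Bb4 G4 Ab4.

Bb4 G4 Ab4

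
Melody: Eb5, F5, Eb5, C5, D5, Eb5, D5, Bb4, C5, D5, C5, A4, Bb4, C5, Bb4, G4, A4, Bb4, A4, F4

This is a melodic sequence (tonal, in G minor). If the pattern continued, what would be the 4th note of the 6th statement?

Eb4

With 4-note cells, note 4 of each statement runs C5, Bb4, A4, G4, F4.
Each moves down a 2nd; the next is Eb4.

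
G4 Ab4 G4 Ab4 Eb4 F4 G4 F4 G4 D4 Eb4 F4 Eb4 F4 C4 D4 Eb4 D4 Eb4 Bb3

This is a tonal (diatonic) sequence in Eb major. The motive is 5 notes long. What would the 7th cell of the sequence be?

Ab3 Bb3 Ab3 Bb3 F3

The 5-note cells begin on G4, F4, Eb4, D4 — each down a 2nd from the last.
Extending down a 2nd: C4 → Bb3 → Ab3.
Statement 7 starts on Ab3 and keeps the same diatonic contour: Ab3 Bb3 Ab3 Bb3 F3.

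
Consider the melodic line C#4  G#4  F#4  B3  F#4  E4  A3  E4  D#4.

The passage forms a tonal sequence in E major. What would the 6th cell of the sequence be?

Taking 3-note groups, the heads are C#4, B3, A3: the pattern moves down a 2nd.
Carrying on: G#3 → F#3 → E3.
Statement 6 starts on E3 and keeps the same diatonic contour: E3 B3 A3.

E3 B3 A3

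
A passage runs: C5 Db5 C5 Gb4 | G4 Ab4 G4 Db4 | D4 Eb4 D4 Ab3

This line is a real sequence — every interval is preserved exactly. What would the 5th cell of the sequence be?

With a 4-note motive the entries are C5, G4, D4, each down a 4th from the previous.
Continuing the starts: A3 → E3.
From E3 the exact shape gives E3 F3 E3 Bb2.

E3 F3 E3 Bb2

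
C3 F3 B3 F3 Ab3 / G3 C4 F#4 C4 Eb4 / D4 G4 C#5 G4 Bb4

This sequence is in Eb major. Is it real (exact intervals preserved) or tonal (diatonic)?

real

Each cell has the same semitone pattern (5, 6, -6, 3) — intervals are preserved exactly.
And B3 lies outside Eb major, so the sequence is real rather than tonal.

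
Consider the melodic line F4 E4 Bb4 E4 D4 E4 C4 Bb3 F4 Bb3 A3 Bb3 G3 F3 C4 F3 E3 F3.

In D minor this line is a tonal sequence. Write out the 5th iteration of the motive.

With a 6-note motive the entries are F4, C4, G3, each down a 4th from the previous.
Continuing the starts: D3 → A2.
From A2 the diatonic shape gives A2 G2 D3 G2 F2 G2.

A2 G2 D3 G2 F2 G2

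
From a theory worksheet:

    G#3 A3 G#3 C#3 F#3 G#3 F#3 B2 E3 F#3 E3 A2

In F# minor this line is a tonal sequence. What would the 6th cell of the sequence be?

With a 4-note motive the entries are G#3, F#3, E3, each down a 2nd from the previous.
Extending down a 2nd: D3 → C#3 → B2.
Statement 6 starts on B2 and keeps the same diatonic contour: B2 C#3 B2 E2.

B2 C#3 B2 E2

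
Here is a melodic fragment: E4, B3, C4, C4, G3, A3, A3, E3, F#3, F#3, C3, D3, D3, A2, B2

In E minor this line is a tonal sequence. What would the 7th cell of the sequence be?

G2 D2 E2

The 3-note cells begin on E4, C4, A3, F#3, D3 — each down a 3rd from the last.
Carrying on: B2 → G2.
From G2 the diatonic shape gives G2 D2 E2.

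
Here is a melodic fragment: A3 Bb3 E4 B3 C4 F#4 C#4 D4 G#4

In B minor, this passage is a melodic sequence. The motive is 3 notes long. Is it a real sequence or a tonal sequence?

Each cell has the same semitone pattern (1, 6) — intervals are preserved exactly.
And Bb3 lies outside B minor, so the sequence is real rather than tonal.

real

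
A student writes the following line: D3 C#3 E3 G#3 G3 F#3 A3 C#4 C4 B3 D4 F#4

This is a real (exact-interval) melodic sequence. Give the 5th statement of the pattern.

Bb4 A4 C5 E5

Taking 4-note groups, the heads are D3, G3, C4: the pattern moves up a 4th.
Extending up a 4th: F4 → Bb4.
From Bb4 the exact shape gives Bb4 A4 C5 E5.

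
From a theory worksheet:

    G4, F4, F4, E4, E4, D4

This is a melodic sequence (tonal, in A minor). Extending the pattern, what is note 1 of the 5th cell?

With 2-note cells, note 1 of each statement runs G4, F4, E4.
Extending down a 2nd: D4 → C4.

C4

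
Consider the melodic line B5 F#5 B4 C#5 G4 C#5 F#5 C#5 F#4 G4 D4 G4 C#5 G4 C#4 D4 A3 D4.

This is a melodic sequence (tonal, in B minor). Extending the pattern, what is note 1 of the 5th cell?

D4

The unit is 6 notes. Position-1 pitches of the 3 shown cells: B5, F#5, C#5.
Each moves down a 4th. Continuing: G4 → D4.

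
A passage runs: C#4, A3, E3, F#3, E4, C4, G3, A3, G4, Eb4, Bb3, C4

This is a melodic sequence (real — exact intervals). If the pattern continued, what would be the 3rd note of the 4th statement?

With 4-note cells, note 3 of each statement runs E3, G3, Bb3.
One more up a 3rd gives Db4.

Db4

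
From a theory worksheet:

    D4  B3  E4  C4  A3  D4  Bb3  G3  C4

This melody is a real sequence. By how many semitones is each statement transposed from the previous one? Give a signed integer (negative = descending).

Unit = 3 notes; the statements start on D4, C4, Bb3, moving down a 2nd each time.
Counting half-steps from D4 to C4: -2.

-2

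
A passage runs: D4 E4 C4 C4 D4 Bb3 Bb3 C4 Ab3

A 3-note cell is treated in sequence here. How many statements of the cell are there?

9 notes in groups of 3 gives 9/3 = 3 statements.
Starts: D4, C4, Bb3 — each down a 2nd.

3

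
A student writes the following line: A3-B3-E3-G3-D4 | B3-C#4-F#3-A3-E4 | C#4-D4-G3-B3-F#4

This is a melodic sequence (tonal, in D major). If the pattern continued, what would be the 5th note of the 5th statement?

A4

With 5-note cells, note 5 of each statement runs D4, E4, F#4.
Extending up a 2nd: G4 → A4.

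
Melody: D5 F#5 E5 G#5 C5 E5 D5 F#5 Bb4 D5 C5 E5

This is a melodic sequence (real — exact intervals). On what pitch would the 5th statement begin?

Unit = 4 notes; the statements start on D5, C5, Bb4, moving down a 2nd each time.
Extending the heads down a 2nd: Ab4 → Gb4.

Gb4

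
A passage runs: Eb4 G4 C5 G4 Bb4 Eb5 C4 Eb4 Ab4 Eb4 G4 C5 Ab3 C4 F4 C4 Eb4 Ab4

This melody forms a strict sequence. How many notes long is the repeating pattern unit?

18 notes total. Splitting into 3 groups of 6:
Eb4 G4 C5 G4 Bb4 Eb5 | C4 Eb4 Ab4 Eb4 G4 C5 | Ab3 C4 F4 C4 Eb4 Ab4
Every group is a transposition down a 3rd of the one before; no shorter unit works.

6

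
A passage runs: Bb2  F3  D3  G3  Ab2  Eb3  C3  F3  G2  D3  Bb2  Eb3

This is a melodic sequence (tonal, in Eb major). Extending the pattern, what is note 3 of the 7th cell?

Eb2

Grouping in 4s, the 3rd note of each cell is D3, C3, Bb2.
Carrying that down a 2nd forward: Ab2 → G2 → F2 → Eb2.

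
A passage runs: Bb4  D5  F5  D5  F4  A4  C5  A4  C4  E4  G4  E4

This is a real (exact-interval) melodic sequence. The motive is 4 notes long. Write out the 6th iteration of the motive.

A2 C#3 E3 C#3

Taking 4-note groups, the heads are Bb4, F4, C4: the pattern moves down a 4th.
Extending down a 4th: G3 → D3 → A2.
From A2 the exact shape gives A2 C#3 E3 C#3.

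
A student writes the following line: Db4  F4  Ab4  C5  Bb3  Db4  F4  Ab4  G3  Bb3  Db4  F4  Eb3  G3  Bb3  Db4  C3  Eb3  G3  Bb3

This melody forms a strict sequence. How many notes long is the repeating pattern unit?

Try groups of 4 (5 cells in 20 notes):
Db4 F4 Ab4 C5 | Bb3 Db4 F4 Ab4 | G3 Bb3 Db4 F4 | Eb3 G3 Bb3 Db4 | C3 Eb3 G3 Bb3
That's a consistent down a 3rd shift per cell, and no other grouping gives one.

4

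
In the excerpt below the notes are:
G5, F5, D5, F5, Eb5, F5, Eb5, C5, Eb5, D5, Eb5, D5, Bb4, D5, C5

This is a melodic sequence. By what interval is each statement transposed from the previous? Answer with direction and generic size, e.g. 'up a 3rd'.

Taking 5-note groups, the heads are G5, F5, Eb5: the pattern moves down a 2nd.
G5 to F5 is down a 2nd.

down a 2nd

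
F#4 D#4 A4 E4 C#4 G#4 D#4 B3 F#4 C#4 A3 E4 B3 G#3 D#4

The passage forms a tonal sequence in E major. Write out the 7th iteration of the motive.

Unit = 3 notes; the statements start on F#4, E4, D#4, C#4, B3, moving down a 2nd each time.
Carrying on: A3 → G#3.
From G#3 the diatonic shape gives G#3 E3 B3.

G#3 E3 B3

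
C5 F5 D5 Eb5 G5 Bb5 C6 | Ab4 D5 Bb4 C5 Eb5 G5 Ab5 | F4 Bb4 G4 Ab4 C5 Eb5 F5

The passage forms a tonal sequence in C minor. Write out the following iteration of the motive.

With a 7-note motive the entries are C5, Ab4, F4, each down a 3rd from the previous.
Statement 4 starts on D4 and keeps the same diatonic contour: D4 G4 Eb4 F4 Ab4 C5 D5.

D4 G4 Eb4 F4 Ab4 C5 D5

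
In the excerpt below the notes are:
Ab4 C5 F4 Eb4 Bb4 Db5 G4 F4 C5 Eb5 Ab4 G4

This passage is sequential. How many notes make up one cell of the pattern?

There are 12 notes; a 4-note unit gives 3 cells:
Ab4 C5 F4 Eb4 | Bb4 Db5 G4 F4 | C5 Eb5 Ab4 G4
That's a consistent up a 2nd shift per cell, and no other grouping gives one.

4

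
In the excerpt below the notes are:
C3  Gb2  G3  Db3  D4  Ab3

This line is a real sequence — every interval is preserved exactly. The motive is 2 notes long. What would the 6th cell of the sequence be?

Unit = 2 notes; the statements start on C3, G3, D4, moving up a 5th each time.
Carrying on: A4 → E5 → B5.
So cell 6 is B5 F5.

B5 F5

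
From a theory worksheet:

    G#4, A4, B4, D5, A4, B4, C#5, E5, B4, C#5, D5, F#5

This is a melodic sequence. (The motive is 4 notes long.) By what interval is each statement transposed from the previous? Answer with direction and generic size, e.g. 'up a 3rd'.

up a 2nd

Taking 4-note groups, the heads are G#4, A4, B4: the pattern moves up a 2nd.
From G#4 to A4: up a 2nd.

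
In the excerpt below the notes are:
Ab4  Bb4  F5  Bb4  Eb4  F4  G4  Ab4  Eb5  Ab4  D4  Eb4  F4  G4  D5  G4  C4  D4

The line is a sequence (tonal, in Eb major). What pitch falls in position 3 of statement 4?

C5

The unit is 6 notes. Position-3 pitches of the 3 shown cells: F5, Eb5, D5.
One more down a 2nd gives C5.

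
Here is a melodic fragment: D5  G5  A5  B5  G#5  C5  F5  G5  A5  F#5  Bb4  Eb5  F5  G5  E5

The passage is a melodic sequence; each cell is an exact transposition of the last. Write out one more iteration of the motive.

Taking 5-note groups, the heads are D5, C5, Bb4: the pattern moves down a 2nd.
Statement 4 starts on Ab4 and keeps the same exact contour: Ab4 Db5 Eb5 F5 D5.

Ab4 Db5 Eb5 F5 D5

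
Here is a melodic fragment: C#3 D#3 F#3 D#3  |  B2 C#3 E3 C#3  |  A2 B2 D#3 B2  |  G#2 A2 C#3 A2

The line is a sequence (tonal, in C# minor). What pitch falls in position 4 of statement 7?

Grouping in 4s, the 4th note of each cell is D#3, C#3, B2, A2.
Each moves down a 2nd. Continuing: G#2 → F#2 → E2.

E2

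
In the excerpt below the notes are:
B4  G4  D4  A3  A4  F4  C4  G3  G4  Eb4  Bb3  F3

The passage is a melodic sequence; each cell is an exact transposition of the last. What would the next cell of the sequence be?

With a 4-note motive the entries are B4, A4, G4, each down a 2nd from the previous.
Statement 4 starts on F4 and keeps the same exact contour: F4 Db4 Ab3 Eb3.

F4 Db4 Ab3 Eb3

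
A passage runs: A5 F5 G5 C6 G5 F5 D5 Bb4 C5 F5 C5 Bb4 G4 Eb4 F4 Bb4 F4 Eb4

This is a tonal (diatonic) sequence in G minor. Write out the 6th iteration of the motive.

Bb2 G2 A2 D3 A2 G2

Unit = 6 notes; the statements start on A5, D5, G4, moving down a 5th each time.
Continuing the starts: C4 → F3 → Bb2.
From Bb2 the diatonic shape gives Bb2 G2 A2 D3 A2 G2.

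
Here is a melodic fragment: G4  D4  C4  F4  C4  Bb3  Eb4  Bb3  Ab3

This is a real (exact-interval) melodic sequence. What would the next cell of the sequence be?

Unit = 3 notes; the statements start on G4, F4, Eb4, moving down a 2nd each time.
From Db4 the exact shape gives Db4 Ab3 Gb3.

Db4 Ab3 Gb3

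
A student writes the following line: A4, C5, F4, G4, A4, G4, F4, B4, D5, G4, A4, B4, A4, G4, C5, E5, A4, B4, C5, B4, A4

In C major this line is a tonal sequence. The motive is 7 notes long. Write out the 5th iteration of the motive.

E5 G5 C5 D5 E5 D5 C5

The 7-note cells begin on A4, B4, C5 — each up a 2nd from the last.
Continuing the starts: D5 → E5.
Statement 5 starts on E5 and keeps the same diatonic contour: E5 G5 C5 D5 E5 D5 C5.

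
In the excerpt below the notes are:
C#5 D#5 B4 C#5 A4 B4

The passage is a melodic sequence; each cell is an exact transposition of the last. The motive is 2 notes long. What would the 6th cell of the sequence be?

The 2-note cells begin on C#5, B4, A4 — each down a 2nd from the last.
Continuing the starts: G4 → F4 → Eb4.
Statement 6 starts on Eb4 and keeps the same exact contour: Eb4 F4.

Eb4 F4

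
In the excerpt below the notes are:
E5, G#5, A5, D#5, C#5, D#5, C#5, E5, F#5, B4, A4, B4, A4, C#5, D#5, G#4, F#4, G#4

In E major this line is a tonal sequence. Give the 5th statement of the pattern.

D#4 F#4 G#4 C#4 B3 C#4

Unit = 6 notes; the statements start on E5, C#5, A4, moving down a 3rd each time.
Continuing the starts: F#4 → D#4.
From D#4 the diatonic shape gives D#4 F#4 G#4 C#4 B3 C#4.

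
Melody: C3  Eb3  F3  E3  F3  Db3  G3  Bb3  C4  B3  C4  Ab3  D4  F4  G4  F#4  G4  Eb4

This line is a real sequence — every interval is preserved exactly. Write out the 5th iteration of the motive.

With a 6-note motive the entries are C3, G3, D4, each up a 5th from the previous.
Extending up a 5th: A4 → E5.
So cell 5 is E5 G5 A5 G#5 A5 F5.

E5 G5 A5 G#5 A5 F5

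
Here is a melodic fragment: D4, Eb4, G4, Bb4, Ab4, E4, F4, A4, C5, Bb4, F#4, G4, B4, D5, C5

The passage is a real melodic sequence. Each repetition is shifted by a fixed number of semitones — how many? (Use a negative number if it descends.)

2

Taking 5-note groups, the heads are D4, E4, F#4: the pattern moves up a 2nd.
Counting half-steps from D4 to E4: 2.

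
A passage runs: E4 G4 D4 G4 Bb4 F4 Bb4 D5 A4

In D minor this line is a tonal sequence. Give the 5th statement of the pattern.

Taking 3-note groups, the heads are E4, G4, Bb4: the pattern moves up a 3rd.
Continuing the starts: D5 → F5.
Statement 5 starts on F5 and keeps the same diatonic contour: F5 A5 E5.

F5 A5 E5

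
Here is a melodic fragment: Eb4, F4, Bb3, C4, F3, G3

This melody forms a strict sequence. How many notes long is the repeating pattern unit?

2

There are 6 notes; a 2-note unit gives 3 cells:
Eb4 F4 | Bb3 C4 | F3 G3
That's a consistent down a 4th shift per cell, and no other grouping gives one.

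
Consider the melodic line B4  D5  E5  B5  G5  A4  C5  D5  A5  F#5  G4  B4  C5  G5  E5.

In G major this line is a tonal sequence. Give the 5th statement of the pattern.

E4 G4 A4 E5 C5

Taking 5-note groups, the heads are B4, A4, G4: the pattern moves down a 2nd.
Carrying on: F#4 → E4.
Statement 5 starts on E4 and keeps the same diatonic contour: E4 G4 A4 E5 C5.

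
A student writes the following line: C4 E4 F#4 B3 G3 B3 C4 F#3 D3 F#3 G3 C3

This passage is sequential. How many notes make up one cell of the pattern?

There are 12 notes; a 4-note unit gives 3 cells:
C4 E4 F#4 B3 | G3 B3 C4 F#3 | D3 F#3 G3 C3
Every group is a transposition down a 4th of the one before; no shorter unit works.

4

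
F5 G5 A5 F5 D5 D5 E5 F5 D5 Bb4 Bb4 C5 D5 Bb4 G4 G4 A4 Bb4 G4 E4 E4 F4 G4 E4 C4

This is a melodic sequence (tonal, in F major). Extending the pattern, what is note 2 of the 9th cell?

E3

The unit is 5 notes. Position-2 pitches of the 5 shown cells: G5, E5, C5, A4, F4.
Each moves down a 3rd. Continuing: D4 → Bb3 → G3 → E3.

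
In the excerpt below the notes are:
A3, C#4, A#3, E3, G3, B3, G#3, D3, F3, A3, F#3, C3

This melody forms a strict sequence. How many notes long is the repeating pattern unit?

4

There are 12 notes; a 4-note unit gives 3 cells:
A3 C#4 A#3 E3 | G3 B3 G#3 D3 | F3 A3 F#3 C3
Each cell is the previous one down a 2nd — so the unit is 4 notes.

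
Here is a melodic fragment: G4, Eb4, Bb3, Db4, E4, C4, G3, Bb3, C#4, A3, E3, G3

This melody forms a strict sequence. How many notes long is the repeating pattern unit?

4

12 notes total. Splitting into 3 groups of 4:
G4 Eb4 Bb3 Db4 | E4 C4 G3 Bb3 | C#4 A3 E3 G3
Every group is a transposition down a 3rd of the one before; no shorter unit works.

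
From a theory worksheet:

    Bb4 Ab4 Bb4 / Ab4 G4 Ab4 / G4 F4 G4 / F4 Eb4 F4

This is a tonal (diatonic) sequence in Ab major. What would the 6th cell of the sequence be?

Db4 C4 Db4

Unit = 3 notes; the statements start on Bb4, Ab4, G4, F4, moving down a 2nd each time.
Carrying on: Eb4 → Db4.
So cell 6 is Db4 C4 Db4.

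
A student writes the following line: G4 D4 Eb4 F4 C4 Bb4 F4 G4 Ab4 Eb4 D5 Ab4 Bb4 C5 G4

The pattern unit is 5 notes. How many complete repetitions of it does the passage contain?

15 notes in groups of 5 gives 15/5 = 3 statements.
Starts: G4, Bb4, D5 — each up a 3rd.

3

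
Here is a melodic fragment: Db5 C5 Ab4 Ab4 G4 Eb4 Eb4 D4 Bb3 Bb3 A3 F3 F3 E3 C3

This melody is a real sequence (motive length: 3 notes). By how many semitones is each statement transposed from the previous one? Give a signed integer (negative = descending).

With a 3-note motive the entries are Db5, Ab4, Eb4, Bb3, F3, each down a 4th from the previous.
Db5→Ab4 is 68 − 73 = -5 semitones.

-5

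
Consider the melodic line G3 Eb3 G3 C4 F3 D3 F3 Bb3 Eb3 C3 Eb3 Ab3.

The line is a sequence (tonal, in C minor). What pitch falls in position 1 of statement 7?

With 4-note cells, note 1 of each statement runs G3, F3, Eb3.
Extending down a 2nd: D3 → C3 → Bb2 → Ab2.

Ab2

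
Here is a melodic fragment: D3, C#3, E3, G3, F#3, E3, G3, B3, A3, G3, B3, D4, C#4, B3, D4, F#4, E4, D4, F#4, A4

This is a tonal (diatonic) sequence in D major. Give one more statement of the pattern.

G4 F#4 A4 C#5

Unit = 4 notes; the statements start on D3, F#3, A3, C#4, E4, moving up a 3rd each time.
From G4 the diatonic shape gives G4 F#4 A4 C#5.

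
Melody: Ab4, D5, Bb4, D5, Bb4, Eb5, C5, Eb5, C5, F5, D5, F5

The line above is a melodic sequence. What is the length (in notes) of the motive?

Try groups of 4 (3 cells in 12 notes):
Ab4 D5 Bb4 D5 | Bb4 Eb5 C5 Eb5 | C5 F5 D5 F5
Every group is a transposition up a 2nd of the one before; no shorter unit works.

4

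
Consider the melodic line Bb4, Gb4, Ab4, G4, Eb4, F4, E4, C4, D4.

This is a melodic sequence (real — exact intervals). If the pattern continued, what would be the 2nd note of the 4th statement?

The unit is 3 notes. Position-2 pitches of the 3 shown cells: Gb4, Eb4, C4.
One more down a 3rd gives A3.

A3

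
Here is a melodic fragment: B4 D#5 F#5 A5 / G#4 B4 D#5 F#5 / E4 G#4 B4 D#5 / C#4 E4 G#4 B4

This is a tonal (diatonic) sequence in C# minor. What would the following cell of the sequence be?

A3 C#4 E4 G#4

Taking 4-note groups, the heads are B4, G#4, E4, C#4: the pattern moves down a 3rd.
So cell 5 is A3 C#4 E4 G#4.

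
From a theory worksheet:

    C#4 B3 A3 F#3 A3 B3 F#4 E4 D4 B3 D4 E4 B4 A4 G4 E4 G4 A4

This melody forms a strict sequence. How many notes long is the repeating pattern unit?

Try groups of 6 (3 cells in 18 notes):
C#4 B3 A3 F#3 A3 B3 | F#4 E4 D4 B3 D4 E4 | B4 A4 G4 E4 G4 A4
Each cell is the previous one up a 4th — so the unit is 6 notes.

6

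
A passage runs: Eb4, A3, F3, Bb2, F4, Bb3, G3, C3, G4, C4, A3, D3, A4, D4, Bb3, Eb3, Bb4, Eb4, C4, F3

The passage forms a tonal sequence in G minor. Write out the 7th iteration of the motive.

Taking 4-note groups, the heads are Eb4, F4, G4, A4, Bb4: the pattern moves up a 2nd.
Carrying on: C5 → D5.
So cell 7 is D5 G4 Eb4 A3.

D5 G4 Eb4 A3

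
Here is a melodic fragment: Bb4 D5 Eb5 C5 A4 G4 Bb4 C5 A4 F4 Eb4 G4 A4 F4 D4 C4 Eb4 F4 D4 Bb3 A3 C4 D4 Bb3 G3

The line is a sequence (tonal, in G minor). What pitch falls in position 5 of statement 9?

F2

Grouping in 5s, the 5th note of each cell is A4, F4, D4, Bb3, G3.
Extending down a 3rd: Eb3 → C3 → A2 → F2.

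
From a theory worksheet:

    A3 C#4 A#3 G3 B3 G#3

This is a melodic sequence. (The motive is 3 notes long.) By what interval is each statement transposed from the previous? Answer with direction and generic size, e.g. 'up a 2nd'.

Taking 3-note groups, the heads are A3, G3: the pattern moves down a 2nd.
From A3 to G3: down a 2nd.

down a 2nd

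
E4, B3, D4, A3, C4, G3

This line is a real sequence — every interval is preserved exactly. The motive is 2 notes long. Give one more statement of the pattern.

Bb3 F3

The 2-note cells begin on E4, D4, C4 — each down a 2nd from the last.
So cell 4 is Bb3 F3.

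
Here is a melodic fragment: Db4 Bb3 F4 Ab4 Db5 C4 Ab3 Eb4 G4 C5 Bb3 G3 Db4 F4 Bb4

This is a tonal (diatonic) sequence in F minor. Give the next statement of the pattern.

Ab3 F3 C4 Eb4 Ab4

With a 5-note motive the entries are Db4, C4, Bb3, each down a 2nd from the previous.
From Ab3 the diatonic shape gives Ab3 F3 C4 Eb4 Ab4.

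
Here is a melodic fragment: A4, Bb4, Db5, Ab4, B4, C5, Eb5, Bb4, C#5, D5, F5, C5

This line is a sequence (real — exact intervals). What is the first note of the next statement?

The 4-note cells begin on A4, B4, C#5 — each up a 2nd from the last.
One more step up a 2nd gives D#5.

D#5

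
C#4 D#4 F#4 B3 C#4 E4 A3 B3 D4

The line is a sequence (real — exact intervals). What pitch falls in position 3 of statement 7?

The unit is 3 notes. Position-3 pitches of the 3 shown cells: F#4, E4, D4.
Carrying that down a 2nd forward: C4 → Bb3 → Ab3 → Gb3.

Gb3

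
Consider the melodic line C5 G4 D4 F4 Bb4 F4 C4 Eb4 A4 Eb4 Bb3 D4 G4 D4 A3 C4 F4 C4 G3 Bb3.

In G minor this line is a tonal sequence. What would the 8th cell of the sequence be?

Taking 4-note groups, the heads are C5, Bb4, A4, G4, F4: the pattern moves down a 2nd.
Carrying on: Eb4 → D4 → C4.
So cell 8 is C4 G3 D3 F3.

C4 G3 D3 F3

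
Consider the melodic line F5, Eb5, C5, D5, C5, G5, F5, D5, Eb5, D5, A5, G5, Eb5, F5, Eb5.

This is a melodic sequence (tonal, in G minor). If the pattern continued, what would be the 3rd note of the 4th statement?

F5

The unit is 5 notes. Position-3 pitches of the 3 shown cells: C5, D5, Eb5.
Each moves up a 2nd; the next is F5.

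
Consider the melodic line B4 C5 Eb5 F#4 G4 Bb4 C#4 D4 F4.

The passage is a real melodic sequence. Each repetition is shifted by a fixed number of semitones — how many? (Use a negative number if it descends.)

Unit = 3 notes; the statements start on B4, F#4, C#4, moving down a 4th each time.
Counting half-steps from B4 to F#4: -5.

-5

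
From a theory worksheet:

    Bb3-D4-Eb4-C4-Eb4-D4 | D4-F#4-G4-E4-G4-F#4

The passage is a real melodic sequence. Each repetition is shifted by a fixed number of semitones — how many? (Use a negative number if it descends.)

Taking 6-note groups, the heads are Bb3, D4: the pattern moves up a 3rd.
Counting half-steps from Bb3 to D4: 4.

4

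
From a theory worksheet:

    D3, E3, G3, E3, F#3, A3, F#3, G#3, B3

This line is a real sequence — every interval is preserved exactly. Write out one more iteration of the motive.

With a 3-note motive the entries are D3, E3, F#3, each up a 2nd from the previous.
So cell 4 is G#3 A#3 C#4.

G#3 A#3 C#4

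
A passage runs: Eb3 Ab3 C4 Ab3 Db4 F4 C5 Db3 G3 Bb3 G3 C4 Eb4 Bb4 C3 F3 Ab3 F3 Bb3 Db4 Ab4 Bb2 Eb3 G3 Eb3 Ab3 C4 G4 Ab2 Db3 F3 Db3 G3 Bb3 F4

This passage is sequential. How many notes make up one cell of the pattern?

7

Try groups of 7 (5 cells in 35 notes):
Eb3 Ab3 C4 Ab3 Db4 F4 C5 | Db3 G3 Bb3 G3 C4 Eb4 Bb4 | C3 F3 Ab3 F3 Bb3 Db4 Ab4 | Bb2 Eb3 G3 Eb3 Ab3 C4 G4 | Ab2 Db3 F3 Db3 G3 Bb3 F4
Each cell is the previous one down a 2nd — so the unit is 7 notes.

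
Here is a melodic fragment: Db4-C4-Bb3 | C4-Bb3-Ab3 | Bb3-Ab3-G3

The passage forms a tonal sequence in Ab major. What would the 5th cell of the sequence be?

G3 F3 Eb3

With a 3-note motive the entries are Db4, C4, Bb3, each down a 2nd from the previous.
Carrying on: Ab3 → G3.
So cell 5 is G3 F3 Eb3.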